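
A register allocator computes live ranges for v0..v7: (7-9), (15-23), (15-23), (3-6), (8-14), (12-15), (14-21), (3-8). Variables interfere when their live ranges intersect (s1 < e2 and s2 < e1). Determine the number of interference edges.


Check all pairs for overlapping intervals.
Two intervals (s1,e1) and (s2,e2) overlap if s1 < e2 and s2 < e1.
v0 (7-9) vs v1..v7: overlaps v4, v7 -> 2
v1 (15-23) vs v2..v7: overlaps v2, v6 -> 2
v2 (15-23) vs v3..v7: overlaps v6 -> 1
v3 (3-6) vs v4..v7: overlaps v7 -> 1
v4 (8-14) vs v5..v7: overlaps v5 -> 1
v5 (12-15) vs v6..v7: overlaps v6 -> 1
v6 (14-21) vs v7: overlaps none -> 0
Total overlapping pairs = 2 + 2 + 1 + 1 + 1 + 1 + 0 = 8

8


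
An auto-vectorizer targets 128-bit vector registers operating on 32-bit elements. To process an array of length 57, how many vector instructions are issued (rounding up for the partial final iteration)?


Width = 128 / 32 = 4 elements per vector op
Iterations = ceil(57 / 4) = 15

15


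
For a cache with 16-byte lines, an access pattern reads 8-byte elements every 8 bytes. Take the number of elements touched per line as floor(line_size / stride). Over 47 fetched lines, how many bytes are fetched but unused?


Elements per line = floor(16 / 8) = 2
Bytes used per line = 2 * 8 = 16
Wasted per line = 16 - 16 = 0
Total wasted = 0 * 47 = 0

0


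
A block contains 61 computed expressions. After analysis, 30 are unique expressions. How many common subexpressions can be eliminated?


CSE count = total expressions - unique expressions
= 61 - 30 = 31

31


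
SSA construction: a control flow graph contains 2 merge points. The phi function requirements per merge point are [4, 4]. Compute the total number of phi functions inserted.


Total phi functions = sum of phi functions at each join node
= 4 + 4 = 8

8


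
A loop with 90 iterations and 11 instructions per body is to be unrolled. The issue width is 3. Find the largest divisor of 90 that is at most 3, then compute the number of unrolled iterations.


Largest divisor of 90 <= 3 is 3
New iterations = 90 / 3 = 30

30


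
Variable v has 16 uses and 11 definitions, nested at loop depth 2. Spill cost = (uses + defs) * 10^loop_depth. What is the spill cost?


uses + defs = 16 + 11 = 27
10^2 = 100
Spill cost = 27 * 100 = 2700

2700


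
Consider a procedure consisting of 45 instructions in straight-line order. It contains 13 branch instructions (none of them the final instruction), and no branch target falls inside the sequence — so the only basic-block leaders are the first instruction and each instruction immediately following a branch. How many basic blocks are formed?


With no in-sequence branch targets, the leaders are the first instruction plus the instruction after each branch.
Number of basic blocks = branches + 1
= 13 + 1 = 14

14


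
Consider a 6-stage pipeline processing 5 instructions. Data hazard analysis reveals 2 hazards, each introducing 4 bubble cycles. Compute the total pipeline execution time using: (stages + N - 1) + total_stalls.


Base cycles = 6 + 5 - 1 = 10
Total stalls = 2 * 4 = 8
Total = 10 + 8 = 18

18


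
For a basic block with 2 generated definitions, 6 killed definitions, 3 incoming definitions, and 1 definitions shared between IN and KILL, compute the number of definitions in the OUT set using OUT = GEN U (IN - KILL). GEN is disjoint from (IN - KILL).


IN - KILL: 3 - 1 = 2 surviving definitions
OUT = GEN + surviving = 2 + 2 = 4

4


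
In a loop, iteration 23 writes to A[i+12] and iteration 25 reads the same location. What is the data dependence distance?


Distance = read iteration - write iteration
= 25 - 23 = 2

2


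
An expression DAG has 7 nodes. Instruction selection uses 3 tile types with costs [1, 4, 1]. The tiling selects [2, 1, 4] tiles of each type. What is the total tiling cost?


Total cost = sum(count_i * cost_i)
= 2*1 + 1*4 + 4*1
= 10

10


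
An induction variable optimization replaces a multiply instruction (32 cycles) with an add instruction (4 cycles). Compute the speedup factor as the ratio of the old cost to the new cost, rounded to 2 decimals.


Ratio = mult_cost / add_cost = 32 / 4 = 8.0

8.0


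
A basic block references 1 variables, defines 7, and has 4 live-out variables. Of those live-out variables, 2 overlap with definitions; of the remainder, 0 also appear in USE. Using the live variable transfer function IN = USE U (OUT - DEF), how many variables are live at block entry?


OUT - DEF: 4 - 2 = 2
|IN| = |USE| + |OUT - DEF| - |USE ∩ (OUT - DEF)| = 1 + 2 - 0 = 3

3


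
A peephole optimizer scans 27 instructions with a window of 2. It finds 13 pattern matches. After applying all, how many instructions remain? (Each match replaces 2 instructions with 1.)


Each match removes 1 instructions.
Total removed = 13 * 1 = 13
Remaining = 27 - 13 = 14

14


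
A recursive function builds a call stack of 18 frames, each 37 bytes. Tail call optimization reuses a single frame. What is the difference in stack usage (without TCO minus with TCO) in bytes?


Without TCO: 18 * 37 = 666 bytes
With TCO: reuse 1 frame = 37 bytes
Savings = 666 - 37 = 629

629


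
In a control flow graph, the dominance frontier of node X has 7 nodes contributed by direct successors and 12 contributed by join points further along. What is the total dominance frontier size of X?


DF(X) = direct successor contributions + join point contributions
= 7 + 12 = 19

19


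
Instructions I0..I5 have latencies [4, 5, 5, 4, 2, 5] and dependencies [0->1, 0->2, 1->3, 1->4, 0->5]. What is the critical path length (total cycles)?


Compute longest path through dependency graph: dist(Ik) = max over predecessors of dist + latency(Ik).
dist(I0) = latency 4 = 4
dist(I1) = dist(I0) + 5 = 4 + 5 = 9
dist(I2) = dist(I0) + 5 = 4 + 5 = 9
dist(I3) = dist(I1) + 4 = 9 + 4 = 13
dist(I4) = dist(I1) + 2 = 9 + 2 = 11
dist(I5) = dist(I0) + 5 = 4 + 5 = 9
Critical path = max dist = 13

13


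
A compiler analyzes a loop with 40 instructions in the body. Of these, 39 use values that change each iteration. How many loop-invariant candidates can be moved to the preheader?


Invariant candidates = total - loop-dependent
= 40 - 39 = 1

1


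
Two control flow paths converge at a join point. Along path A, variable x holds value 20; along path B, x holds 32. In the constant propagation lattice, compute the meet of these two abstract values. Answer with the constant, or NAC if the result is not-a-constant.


Meet operation: if both paths give the same constant, result is that constant; if they differ, result is NAC (not-a-constant).
Path A: 20, Path B: 32 -> differ
Result: not-a-constant -> NAC

NAC


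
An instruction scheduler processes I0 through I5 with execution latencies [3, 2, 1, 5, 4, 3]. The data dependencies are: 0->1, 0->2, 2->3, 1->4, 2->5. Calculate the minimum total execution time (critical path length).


Compute longest path through dependency graph: dist(Ik) = max over predecessors of dist + latency(Ik).
dist(I0) = latency 3 = 3
dist(I1) = dist(I0) + 2 = 3 + 2 = 5
dist(I2) = dist(I0) + 1 = 3 + 1 = 4
dist(I3) = dist(I2) + 5 = 4 + 5 = 9
dist(I4) = dist(I1) + 4 = 5 + 4 = 9
dist(I5) = dist(I2) + 3 = 4 + 3 = 7
Critical path = max dist = 9

9


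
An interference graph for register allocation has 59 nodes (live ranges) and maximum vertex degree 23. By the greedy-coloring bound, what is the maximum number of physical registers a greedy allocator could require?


Greedy coloring never needs more than (max_degree + 1) colors: when coloring a vertex, at most max_degree neighbors are already colored.
Upper bound = 23 + 1 = 24

24


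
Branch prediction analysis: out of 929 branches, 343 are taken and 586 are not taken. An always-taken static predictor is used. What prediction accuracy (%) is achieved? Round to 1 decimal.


Predictor: always-taken
Correct predictions = 343
Accuracy = 343 / 929 * 100 = 36.9%

36.9


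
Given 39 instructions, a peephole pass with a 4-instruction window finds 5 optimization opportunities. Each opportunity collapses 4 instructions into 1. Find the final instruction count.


Each match removes 3 instructions.
Total removed = 5 * 3 = 15
Remaining = 39 - 15 = 24

24


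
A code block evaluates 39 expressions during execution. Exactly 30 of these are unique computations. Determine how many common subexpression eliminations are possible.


CSE count = total expressions - unique expressions
= 39 - 30 = 9

9


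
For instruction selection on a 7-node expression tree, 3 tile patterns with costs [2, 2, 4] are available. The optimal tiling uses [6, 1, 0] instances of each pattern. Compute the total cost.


Total cost = sum(count_i * cost_i)
= 6*2 + 1*2 + 0*4
= 14

14


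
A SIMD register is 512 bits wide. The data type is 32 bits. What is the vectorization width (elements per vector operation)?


Width = SIMD bits / data type bits
= 512 / 32 = 16

16


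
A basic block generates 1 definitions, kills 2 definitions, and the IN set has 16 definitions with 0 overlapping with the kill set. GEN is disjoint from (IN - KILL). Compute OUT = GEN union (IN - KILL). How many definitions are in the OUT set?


IN - KILL: 16 - 0 = 16 surviving definitions
OUT = GEN + surviving = 1 + 16 = 17

17


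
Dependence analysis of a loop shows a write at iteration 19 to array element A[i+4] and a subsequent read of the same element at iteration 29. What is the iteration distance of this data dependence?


Distance = read iteration - write iteration
= 29 - 19 = 10

10


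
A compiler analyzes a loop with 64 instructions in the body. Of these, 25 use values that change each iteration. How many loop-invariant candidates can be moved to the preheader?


Invariant candidates = total - loop-dependent
= 64 - 25 = 39

39


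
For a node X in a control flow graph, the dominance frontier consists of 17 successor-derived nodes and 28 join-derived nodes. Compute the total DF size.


DF(X) = direct successor contributions + join point contributions
= 17 + 28 = 45

45


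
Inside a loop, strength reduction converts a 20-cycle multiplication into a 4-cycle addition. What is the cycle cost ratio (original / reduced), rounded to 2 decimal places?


Ratio = mult_cost / add_cost = 20 / 4 = 5.0

5.0


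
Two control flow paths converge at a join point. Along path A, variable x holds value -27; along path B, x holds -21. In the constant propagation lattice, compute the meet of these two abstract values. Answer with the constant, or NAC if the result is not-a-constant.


Meet operation: if both paths give the same constant, result is that constant; if they differ, result is NAC (not-a-constant).
Path A: -27, Path B: -21 -> differ
Result: not-a-constant -> NAC

NAC


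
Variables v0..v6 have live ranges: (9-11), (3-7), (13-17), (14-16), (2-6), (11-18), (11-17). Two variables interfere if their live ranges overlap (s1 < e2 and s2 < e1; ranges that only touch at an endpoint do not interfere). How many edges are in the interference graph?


Check all pairs for overlapping intervals.
Two intervals (s1,e1) and (s2,e2) overlap if s1 < e2 and s2 < e1.
v0 (9-11) vs v1..v6: overlaps none -> 0
v1 (3-7) vs v2..v6: overlaps v4 -> 1
v2 (13-17) vs v3..v6: overlaps v3, v5, v6 -> 3
v3 (14-16) vs v4..v6: overlaps v5, v6 -> 2
v4 (2-6) vs v5..v6: overlaps none -> 0
v5 (11-18) vs v6: overlaps v6 -> 1
Total overlapping pairs = 0 + 1 + 3 + 2 + 0 + 1 = 7

7


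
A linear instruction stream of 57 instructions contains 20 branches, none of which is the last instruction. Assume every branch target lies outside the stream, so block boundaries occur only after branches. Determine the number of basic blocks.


With no in-sequence branch targets, the leaders are the first instruction plus the instruction after each branch.
Number of basic blocks = branches + 1
= 20 + 1 = 21

21


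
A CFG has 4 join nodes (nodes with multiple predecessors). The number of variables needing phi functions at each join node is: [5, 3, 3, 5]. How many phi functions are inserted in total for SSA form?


Total phi functions = sum of phi functions at each join node
= 5 + 3 + 3 + 5 = 16

16


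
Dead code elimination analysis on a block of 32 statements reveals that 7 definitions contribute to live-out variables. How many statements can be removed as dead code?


Dead code = total statements - live definitions
= 32 - 7 = 25

25


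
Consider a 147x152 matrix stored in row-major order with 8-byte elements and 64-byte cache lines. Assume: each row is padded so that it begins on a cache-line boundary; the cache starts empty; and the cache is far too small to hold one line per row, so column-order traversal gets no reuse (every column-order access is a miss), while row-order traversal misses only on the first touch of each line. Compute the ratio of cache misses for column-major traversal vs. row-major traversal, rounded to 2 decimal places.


Each row occupies 152 * 8 = 1216 bytes and starts on a line boundary, so it spans ceil(1216 / 64) = 19 cache lines.
Row-major traversal misses (one per line touched): 147 * ceil(152 * 8 / 64) = 2793
Column-major traversal misses (no reuse, every access misses): 147 * 152 = 22344
Ratio = 22344 / 2793 = 8.0

8.0


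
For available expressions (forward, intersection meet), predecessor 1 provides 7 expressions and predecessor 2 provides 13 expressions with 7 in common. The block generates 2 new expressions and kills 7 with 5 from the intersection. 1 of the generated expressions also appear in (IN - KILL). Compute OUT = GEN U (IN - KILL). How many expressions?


IN = intersection of predecessors = 7
IN - KILL = 7 - 5 = 2
|OUT| = |GEN| + |IN - KILL| - |GEN ∩ (IN - KILL)| = 2 + 2 - 1 = 3

3


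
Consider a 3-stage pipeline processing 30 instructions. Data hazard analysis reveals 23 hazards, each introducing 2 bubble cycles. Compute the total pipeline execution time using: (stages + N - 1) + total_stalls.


Base cycles = 3 + 30 - 1 = 32
Total stalls = 23 * 2 = 46
Total = 32 + 46 = 78

78


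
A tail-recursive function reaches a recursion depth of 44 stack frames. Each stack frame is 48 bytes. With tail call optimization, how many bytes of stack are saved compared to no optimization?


Without TCO: 44 * 48 = 2112 bytes
With TCO: reuse 1 frame = 48 bytes
Savings = 2112 - 48 = 2064

2064


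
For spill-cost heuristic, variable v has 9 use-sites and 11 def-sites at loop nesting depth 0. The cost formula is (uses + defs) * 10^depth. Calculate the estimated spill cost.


uses + defs = 9 + 11 = 20
10^0 = 1
Spill cost = 20 * 1 = 20

20


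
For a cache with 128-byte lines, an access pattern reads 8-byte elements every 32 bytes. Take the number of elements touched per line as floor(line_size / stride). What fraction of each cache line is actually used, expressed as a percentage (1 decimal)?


Elements per cache line = floor(128 / 32) = 4
Bytes used = 4 * 8 = 32
Utilization = 32 / 128 * 100 = 25.0%

25.0


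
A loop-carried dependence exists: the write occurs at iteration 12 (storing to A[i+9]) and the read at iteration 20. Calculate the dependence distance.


Distance = read iteration - write iteration
= 20 - 12 = 8

8


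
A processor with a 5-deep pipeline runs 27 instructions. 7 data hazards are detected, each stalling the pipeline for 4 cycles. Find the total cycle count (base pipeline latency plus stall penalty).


Base cycles = 5 + 27 - 1 = 31
Total stalls = 7 * 4 = 28
Total = 31 + 28 = 59

59


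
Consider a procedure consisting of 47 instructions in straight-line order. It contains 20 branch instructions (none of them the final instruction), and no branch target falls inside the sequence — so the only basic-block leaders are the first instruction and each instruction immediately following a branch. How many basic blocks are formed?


With no in-sequence branch targets, the leaders are the first instruction plus the instruction after each branch.
Number of basic blocks = branches + 1
= 20 + 1 = 21

21


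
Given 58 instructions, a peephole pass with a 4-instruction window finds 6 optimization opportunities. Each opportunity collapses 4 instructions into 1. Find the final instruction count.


Each match removes 3 instructions.
Total removed = 6 * 3 = 18
Remaining = 58 - 18 = 40

40


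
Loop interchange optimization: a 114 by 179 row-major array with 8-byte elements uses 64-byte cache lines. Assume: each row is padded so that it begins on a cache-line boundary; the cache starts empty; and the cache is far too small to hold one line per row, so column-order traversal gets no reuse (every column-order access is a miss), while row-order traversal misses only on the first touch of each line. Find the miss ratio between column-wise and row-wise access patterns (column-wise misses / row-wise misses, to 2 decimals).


Each row occupies 179 * 8 = 1432 bytes and starts on a line boundary, so it spans ceil(1432 / 64) = 23 cache lines.
Row-major traversal misses (one per line touched): 114 * ceil(179 * 8 / 64) = 2622
Column-major traversal misses (no reuse, every access misses): 114 * 179 = 20406
Ratio = 20406 / 2622 = 7.78

7.78


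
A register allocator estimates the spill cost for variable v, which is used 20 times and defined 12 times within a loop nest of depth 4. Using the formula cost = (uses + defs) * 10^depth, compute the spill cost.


uses + defs = 20 + 12 = 32
10^4 = 10000
Spill cost = 32 * 10000 = 320000

320000


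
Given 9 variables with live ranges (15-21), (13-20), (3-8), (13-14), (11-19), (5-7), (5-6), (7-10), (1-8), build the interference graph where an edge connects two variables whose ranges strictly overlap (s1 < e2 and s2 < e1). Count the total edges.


Check all pairs for overlapping intervals.
Two intervals (s1,e1) and (s2,e2) overlap if s1 < e2 and s2 < e1.
v0 (15-21) vs v1..v8: overlaps v1, v4 -> 2
v1 (13-20) vs v2..v8: overlaps v3, v4 -> 2
v2 (3-8) vs v3..v8: overlaps v5, v6, v7, v8 -> 4
v3 (13-14) vs v4..v8: overlaps v4 -> 1
v4 (11-19) vs v5..v8: overlaps none -> 0
v5 (5-7) vs v6..v8: overlaps v6, v8 -> 2
v6 (5-6) vs v7..v8: overlaps v8 -> 1
v7 (7-10) vs v8: overlaps v8 -> 1
Total overlapping pairs = 2 + 2 + 4 + 1 + 0 + 2 + 1 + 1 = 13

13


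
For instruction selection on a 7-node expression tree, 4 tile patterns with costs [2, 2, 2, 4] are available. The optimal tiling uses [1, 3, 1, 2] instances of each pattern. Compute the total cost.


Total cost = sum(count_i * cost_i)
= 1*2 + 3*2 + 1*2 + 2*4
= 18

18


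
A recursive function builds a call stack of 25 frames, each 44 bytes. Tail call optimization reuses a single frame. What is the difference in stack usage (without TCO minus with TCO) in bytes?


Without TCO: 25 * 44 = 1100 bytes
With TCO: reuse 1 frame = 44 bytes
Savings = 1100 - 44 = 1056

1056


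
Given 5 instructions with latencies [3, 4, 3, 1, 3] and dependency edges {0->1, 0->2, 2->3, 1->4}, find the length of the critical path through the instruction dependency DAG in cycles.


Compute longest path through dependency graph: dist(Ik) = max over predecessors of dist + latency(Ik).
dist(I0) = latency 3 = 3
dist(I1) = dist(I0) + 4 = 3 + 4 = 7
dist(I2) = dist(I0) + 3 = 3 + 3 = 6
dist(I3) = dist(I2) + 1 = 6 + 1 = 7
dist(I4) = dist(I1) + 3 = 7 + 3 = 10
Critical path = max dist = 10

10


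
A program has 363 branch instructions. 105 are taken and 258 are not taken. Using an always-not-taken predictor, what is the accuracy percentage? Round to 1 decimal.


Predictor: always-not-taken
Correct predictions = 258
Accuracy = 258 / 363 * 100 = 71.1%

71.1


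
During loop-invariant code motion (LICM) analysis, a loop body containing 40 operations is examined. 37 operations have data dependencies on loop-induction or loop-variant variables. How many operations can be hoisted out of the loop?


Invariant candidates = total - loop-dependent
= 40 - 37 = 3

3


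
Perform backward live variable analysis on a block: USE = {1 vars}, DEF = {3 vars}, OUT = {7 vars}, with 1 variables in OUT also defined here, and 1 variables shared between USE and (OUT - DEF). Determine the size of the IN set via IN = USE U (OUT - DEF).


OUT - DEF: 7 - 1 = 6
|IN| = |USE| + |OUT - DEF| - |USE ∩ (OUT - DEF)| = 1 + 6 - 1 = 6

6


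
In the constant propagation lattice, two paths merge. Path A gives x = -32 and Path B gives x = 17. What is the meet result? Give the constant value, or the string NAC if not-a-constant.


Meet operation: if both paths give the same constant, result is that constant; if they differ, result is NAC (not-a-constant).
Path A: -32, Path B: 17 -> differ
Result: not-a-constant -> NAC

NAC


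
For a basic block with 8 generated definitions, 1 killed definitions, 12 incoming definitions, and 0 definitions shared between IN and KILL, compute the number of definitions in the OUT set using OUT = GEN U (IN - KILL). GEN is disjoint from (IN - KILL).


IN - KILL: 12 - 0 = 12 surviving definitions
OUT = GEN + surviving = 8 + 12 = 20

20


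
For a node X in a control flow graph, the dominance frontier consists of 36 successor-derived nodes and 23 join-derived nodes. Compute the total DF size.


DF(X) = direct successor contributions + join point contributions
= 36 + 23 = 59

59


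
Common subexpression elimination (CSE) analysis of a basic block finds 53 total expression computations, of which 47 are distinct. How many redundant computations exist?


CSE count = total expressions - unique expressions
= 53 - 47 = 6

6


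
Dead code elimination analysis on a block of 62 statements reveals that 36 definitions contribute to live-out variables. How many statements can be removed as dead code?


Dead code = total statements - live definitions
= 62 - 36 = 26

26


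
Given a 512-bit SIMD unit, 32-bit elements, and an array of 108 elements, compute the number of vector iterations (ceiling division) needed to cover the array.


Width = 512 / 32 = 16 elements per vector op
Iterations = ceil(108 / 16) = 7

7


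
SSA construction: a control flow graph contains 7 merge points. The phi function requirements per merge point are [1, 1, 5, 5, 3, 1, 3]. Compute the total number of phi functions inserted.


Total phi functions = sum of phi functions at each join node
= 1 + 1 + 5 + 5 + 3 + 1 + 3 = 19

19


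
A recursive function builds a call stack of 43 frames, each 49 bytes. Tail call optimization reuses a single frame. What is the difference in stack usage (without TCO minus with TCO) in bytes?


Without TCO: 43 * 49 = 2107 bytes
With TCO: reuse 1 frame = 49 bytes
Savings = 2107 - 49 = 2058

2058


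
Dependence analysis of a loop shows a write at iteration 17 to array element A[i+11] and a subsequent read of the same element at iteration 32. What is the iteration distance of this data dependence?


Distance = read iteration - write iteration
= 32 - 17 = 15

15


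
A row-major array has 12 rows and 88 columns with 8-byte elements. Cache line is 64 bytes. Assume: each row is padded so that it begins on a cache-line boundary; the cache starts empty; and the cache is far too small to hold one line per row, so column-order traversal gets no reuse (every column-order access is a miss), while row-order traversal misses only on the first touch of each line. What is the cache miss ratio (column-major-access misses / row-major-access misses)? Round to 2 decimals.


Each row occupies 88 * 8 = 704 bytes and starts on a line boundary, so it spans ceil(704 / 64) = 11 cache lines.
Row-major traversal misses (one per line touched): 12 * ceil(88 * 8 / 64) = 132
Column-major traversal misses (no reuse, every access misses): 12 * 88 = 1056
Ratio = 1056 / 132 = 8.0

8.0


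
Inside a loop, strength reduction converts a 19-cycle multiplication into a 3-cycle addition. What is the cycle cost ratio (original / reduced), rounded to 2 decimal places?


Ratio = mult_cost / add_cost = 19 / 3 = 6.33

6.33


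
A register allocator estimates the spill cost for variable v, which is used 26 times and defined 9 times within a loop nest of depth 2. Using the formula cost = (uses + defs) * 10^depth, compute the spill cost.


uses + defs = 26 + 9 = 35
10^2 = 100
Spill cost = 35 * 100 = 3500

3500


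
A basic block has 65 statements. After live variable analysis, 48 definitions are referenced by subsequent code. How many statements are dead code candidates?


Dead code = total statements - live definitions
= 65 - 48 = 17

17


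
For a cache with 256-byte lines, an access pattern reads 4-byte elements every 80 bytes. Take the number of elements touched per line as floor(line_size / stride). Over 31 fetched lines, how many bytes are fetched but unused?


Elements per line = floor(256 / 80) = 3
Bytes used per line = 3 * 4 = 12
Wasted per line = 256 - 12 = 244
Total wasted = 244 * 31 = 7564

7564


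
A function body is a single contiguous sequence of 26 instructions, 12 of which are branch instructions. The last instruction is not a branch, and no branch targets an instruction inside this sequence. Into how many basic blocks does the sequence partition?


With no in-sequence branch targets, the leaders are the first instruction plus the instruction after each branch.
Number of basic blocks = branches + 1
= 12 + 1 = 13

13


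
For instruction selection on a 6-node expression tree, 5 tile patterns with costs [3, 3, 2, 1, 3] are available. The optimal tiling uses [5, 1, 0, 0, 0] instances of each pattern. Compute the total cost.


Total cost = sum(count_i * cost_i)
= 5*3 + 1*3 + 0*2 + 0*1 + 0*3
= 18

18


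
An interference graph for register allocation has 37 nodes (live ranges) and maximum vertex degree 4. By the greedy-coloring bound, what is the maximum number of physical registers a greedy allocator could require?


Greedy coloring never needs more than (max_degree + 1) colors: when coloring a vertex, at most max_degree neighbors are already colored.
Upper bound = 4 + 1 = 5

5


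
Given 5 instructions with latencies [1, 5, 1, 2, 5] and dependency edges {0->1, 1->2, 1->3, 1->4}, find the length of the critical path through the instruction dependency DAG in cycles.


Compute longest path through dependency graph: dist(Ik) = max over predecessors of dist + latency(Ik).
dist(I0) = latency 1 = 1
dist(I1) = dist(I0) + 5 = 1 + 5 = 6
dist(I2) = dist(I1) + 1 = 6 + 1 = 7
dist(I3) = dist(I1) + 2 = 6 + 2 = 8
dist(I4) = dist(I1) + 5 = 6 + 5 = 11
Critical path = max dist = 11

11


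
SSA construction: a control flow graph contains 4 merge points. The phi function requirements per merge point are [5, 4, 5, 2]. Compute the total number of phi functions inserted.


Total phi functions = sum of phi functions at each join node
= 5 + 4 + 5 + 2 = 16

16


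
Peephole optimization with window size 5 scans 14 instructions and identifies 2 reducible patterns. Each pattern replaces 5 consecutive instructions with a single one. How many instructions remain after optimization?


Each match removes 4 instructions.
Total removed = 2 * 4 = 8
Remaining = 14 - 8 = 6

6


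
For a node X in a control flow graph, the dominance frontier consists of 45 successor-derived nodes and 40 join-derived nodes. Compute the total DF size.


DF(X) = direct successor contributions + join point contributions
= 45 + 40 = 85

85


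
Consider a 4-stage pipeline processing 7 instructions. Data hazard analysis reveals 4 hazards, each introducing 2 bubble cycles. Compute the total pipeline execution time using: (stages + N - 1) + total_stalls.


Base cycles = 4 + 7 - 1 = 10
Total stalls = 4 * 2 = 8
Total = 10 + 8 = 18

18


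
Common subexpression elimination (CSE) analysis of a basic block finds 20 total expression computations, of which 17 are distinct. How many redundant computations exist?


CSE count = total expressions - unique expressions
= 20 - 17 = 3

3


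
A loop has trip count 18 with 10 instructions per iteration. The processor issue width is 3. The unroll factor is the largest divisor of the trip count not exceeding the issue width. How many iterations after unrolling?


Largest divisor of 18 <= 3 is 3
New iterations = 18 / 3 = 6

6


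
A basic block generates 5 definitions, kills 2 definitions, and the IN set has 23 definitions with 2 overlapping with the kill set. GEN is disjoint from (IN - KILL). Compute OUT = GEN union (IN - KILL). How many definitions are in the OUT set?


IN - KILL: 23 - 2 = 21 surviving definitions
OUT = GEN + surviving = 5 + 21 = 26

26


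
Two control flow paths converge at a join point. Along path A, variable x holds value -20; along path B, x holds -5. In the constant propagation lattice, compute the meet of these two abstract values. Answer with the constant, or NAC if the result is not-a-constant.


Meet operation: if both paths give the same constant, result is that constant; if they differ, result is NAC (not-a-constant).
Path A: -20, Path B: -5 -> differ
Result: not-a-constant -> NAC

NAC


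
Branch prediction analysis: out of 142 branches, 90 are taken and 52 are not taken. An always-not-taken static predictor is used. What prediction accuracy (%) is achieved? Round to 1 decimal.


Predictor: always-not-taken
Correct predictions = 52
Accuracy = 52 / 142 * 100 = 36.6%

36.6


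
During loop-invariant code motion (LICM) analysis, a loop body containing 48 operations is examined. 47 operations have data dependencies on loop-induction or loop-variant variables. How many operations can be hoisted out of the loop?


Invariant candidates = total - loop-dependent
= 48 - 47 = 1

1


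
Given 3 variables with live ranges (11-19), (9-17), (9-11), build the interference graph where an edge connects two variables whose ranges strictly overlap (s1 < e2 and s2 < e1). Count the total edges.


Check all pairs for overlapping intervals.
Two intervals (s1,e1) and (s2,e2) overlap if s1 < e2 and s2 < e1.
v0 (11-19) vs v1..v2: overlaps v1 -> 1
v1 (9-17) vs v2: overlaps v2 -> 1
Total overlapping pairs = 1 + 1 = 2

2


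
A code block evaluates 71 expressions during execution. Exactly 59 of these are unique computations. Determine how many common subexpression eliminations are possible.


CSE count = total expressions - unique expressions
= 71 - 59 = 12

12


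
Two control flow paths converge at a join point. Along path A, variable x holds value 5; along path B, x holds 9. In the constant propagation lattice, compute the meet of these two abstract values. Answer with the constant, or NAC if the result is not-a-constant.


Meet operation: if both paths give the same constant, result is that constant; if they differ, result is NAC (not-a-constant).
Path A: 5, Path B: 9 -> differ
Result: not-a-constant -> NAC

NAC


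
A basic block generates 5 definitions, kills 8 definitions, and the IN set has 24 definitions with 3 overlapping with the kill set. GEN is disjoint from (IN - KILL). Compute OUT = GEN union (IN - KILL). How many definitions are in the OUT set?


IN - KILL: 24 - 3 = 21 surviving definitions
OUT = GEN + surviving = 5 + 21 = 26

26


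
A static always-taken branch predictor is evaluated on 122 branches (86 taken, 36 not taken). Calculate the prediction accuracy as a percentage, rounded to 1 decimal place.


Predictor: always-taken
Correct predictions = 86
Accuracy = 86 / 122 * 100 = 70.5%

70.5


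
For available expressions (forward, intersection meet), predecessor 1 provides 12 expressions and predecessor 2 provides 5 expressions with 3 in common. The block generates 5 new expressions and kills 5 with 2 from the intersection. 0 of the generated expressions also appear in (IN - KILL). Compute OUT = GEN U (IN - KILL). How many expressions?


IN = intersection of predecessors = 3
IN - KILL = 3 - 2 = 1
|OUT| = |GEN| + |IN - KILL| - |GEN ∩ (IN - KILL)| = 5 + 1 - 0 = 6

6


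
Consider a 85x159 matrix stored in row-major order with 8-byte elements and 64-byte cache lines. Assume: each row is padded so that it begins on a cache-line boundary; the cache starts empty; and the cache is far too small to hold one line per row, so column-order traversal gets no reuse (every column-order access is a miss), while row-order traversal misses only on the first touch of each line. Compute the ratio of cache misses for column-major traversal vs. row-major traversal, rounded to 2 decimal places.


Each row occupies 159 * 8 = 1272 bytes and starts on a line boundary, so it spans ceil(1272 / 64) = 20 cache lines.
Row-major traversal misses (one per line touched): 85 * ceil(159 * 8 / 64) = 1700
Column-major traversal misses (no reuse, every access misses): 85 * 159 = 13515
Ratio = 13515 / 1700 = 7.95

7.95


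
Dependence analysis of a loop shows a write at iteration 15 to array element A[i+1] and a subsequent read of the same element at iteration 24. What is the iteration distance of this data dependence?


Distance = read iteration - write iteration
= 24 - 15 = 9

9


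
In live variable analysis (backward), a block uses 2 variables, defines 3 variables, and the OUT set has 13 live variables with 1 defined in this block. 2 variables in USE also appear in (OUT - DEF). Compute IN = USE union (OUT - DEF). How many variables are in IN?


OUT - DEF: 13 - 1 = 12
|IN| = |USE| + |OUT - DEF| - |USE ∩ (OUT - DEF)| = 2 + 12 - 2 = 12

12


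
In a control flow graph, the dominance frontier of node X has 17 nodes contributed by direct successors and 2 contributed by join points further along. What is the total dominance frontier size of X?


DF(X) = direct successor contributions + join point contributions
= 17 + 2 = 19

19


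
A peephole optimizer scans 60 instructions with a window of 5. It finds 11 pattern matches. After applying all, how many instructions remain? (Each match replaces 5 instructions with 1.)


Each match removes 4 instructions.
Total removed = 11 * 4 = 44
Remaining = 60 - 44 = 16

16


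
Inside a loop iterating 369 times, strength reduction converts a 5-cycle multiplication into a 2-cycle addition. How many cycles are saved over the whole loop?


Per-iteration saving = 5 - 2 = 3
Total saved = 369 * 3 = 1107

1107


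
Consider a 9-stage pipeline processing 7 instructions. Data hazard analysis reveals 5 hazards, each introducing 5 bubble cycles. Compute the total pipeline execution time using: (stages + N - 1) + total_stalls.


Base cycles = 9 + 7 - 1 = 15
Total stalls = 5 * 5 = 25
Total = 15 + 25 = 40

40


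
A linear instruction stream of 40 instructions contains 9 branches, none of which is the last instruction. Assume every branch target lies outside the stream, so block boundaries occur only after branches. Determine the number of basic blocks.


With no in-sequence branch targets, the leaders are the first instruction plus the instruction after each branch.
Number of basic blocks = branches + 1
= 9 + 1 = 10

10


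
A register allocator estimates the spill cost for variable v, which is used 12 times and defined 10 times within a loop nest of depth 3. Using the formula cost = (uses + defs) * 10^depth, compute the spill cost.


uses + defs = 12 + 10 = 22
10^3 = 1000
Spill cost = 22 * 1000 = 22000

22000


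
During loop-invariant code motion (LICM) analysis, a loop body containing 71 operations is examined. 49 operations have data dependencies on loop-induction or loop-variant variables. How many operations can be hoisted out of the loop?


Invariant candidates = total - loop-dependent
= 71 - 49 = 22

22


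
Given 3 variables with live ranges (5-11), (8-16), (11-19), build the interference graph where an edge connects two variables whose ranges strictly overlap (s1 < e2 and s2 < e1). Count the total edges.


Check all pairs for overlapping intervals.
Two intervals (s1,e1) and (s2,e2) overlap if s1 < e2 and s2 < e1.
v0 (5-11) vs v1..v2: overlaps v1 -> 1
v1 (8-16) vs v2: overlaps v2 -> 1
Total overlapping pairs = 1 + 1 = 2

2


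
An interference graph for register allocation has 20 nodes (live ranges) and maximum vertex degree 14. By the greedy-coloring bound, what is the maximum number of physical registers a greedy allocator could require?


Greedy coloring never needs more than (max_degree + 1) colors: when coloring a vertex, at most max_degree neighbors are already colored.
Upper bound = 14 + 1 = 15

15


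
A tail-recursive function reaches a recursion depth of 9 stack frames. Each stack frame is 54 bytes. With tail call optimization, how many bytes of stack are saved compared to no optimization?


Without TCO: 9 * 54 = 486 bytes
With TCO: reuse 1 frame = 54 bytes
Savings = 486 - 54 = 432

432


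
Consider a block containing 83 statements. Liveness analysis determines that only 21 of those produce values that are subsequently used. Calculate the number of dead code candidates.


Dead code = total statements - live definitions
= 83 - 21 = 62

62


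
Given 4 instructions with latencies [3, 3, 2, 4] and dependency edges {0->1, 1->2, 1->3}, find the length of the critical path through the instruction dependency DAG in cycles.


Compute longest path through dependency graph: dist(Ik) = max over predecessors of dist + latency(Ik).
dist(I0) = latency 3 = 3
dist(I1) = dist(I0) + 3 = 3 + 3 = 6
dist(I2) = dist(I1) + 2 = 6 + 2 = 8
dist(I3) = dist(I1) + 4 = 6 + 4 = 10
Critical path = max dist = 10

10


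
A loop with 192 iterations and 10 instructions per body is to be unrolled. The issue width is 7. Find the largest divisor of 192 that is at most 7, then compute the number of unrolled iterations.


Largest divisor of 192 <= 7 is 6
New iterations = 192 / 6 = 32

32


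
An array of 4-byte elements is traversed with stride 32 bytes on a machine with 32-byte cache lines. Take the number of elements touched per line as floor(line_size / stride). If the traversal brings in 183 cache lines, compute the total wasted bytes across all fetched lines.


Elements per line = floor(32 / 32) = 1
Bytes used per line = 1 * 4 = 4
Wasted per line = 32 - 4 = 28
Total wasted = 28 * 183 = 5124

5124


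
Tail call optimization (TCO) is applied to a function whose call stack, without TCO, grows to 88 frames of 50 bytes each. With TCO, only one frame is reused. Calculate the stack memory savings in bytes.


Without TCO: 88 * 50 = 4400 bytes
With TCO: reuse 1 frame = 50 bytes
Savings = 4400 - 50 = 4350

4350


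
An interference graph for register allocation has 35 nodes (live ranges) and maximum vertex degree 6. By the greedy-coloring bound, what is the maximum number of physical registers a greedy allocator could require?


Greedy coloring never needs more than (max_degree + 1) colors: when coloring a vertex, at most max_degree neighbors are already colored.
Upper bound = 6 + 1 = 7

7


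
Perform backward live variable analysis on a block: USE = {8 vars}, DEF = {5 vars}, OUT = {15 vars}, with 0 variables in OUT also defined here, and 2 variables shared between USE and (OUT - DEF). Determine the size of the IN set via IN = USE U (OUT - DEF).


OUT - DEF: 15 - 0 = 15
|IN| = |USE| + |OUT - DEF| - |USE ∩ (OUT - DEF)| = 8 + 15 - 2 = 21

21


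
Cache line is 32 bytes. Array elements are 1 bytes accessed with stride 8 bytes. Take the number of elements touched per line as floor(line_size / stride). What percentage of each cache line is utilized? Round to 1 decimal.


Elements per cache line = floor(32 / 8) = 4
Bytes used = 4 * 1 = 4
Utilization = 4 / 32 * 100 = 12.5%

12.5


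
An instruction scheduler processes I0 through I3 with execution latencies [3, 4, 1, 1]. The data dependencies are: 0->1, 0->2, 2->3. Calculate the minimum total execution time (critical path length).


Compute longest path through dependency graph: dist(Ik) = max over predecessors of dist + latency(Ik).
dist(I0) = latency 3 = 3
dist(I1) = dist(I0) + 4 = 3 + 4 = 7
dist(I2) = dist(I0) + 1 = 3 + 1 = 4
dist(I3) = dist(I2) + 1 = 4 + 1 = 5
Critical path = max dist = 7

7


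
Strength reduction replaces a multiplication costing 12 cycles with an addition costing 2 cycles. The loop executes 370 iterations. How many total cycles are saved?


Per-iteration saving = 12 - 2 = 10
Total saved = 370 * 10 = 3700

3700
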